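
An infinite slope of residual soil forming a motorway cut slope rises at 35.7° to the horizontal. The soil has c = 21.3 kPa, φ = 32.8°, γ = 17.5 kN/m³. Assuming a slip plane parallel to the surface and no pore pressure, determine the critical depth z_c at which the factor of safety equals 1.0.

z_c = 24.90 m

Setting FS = 1.00 in FS = [c + γz cos²β tanφ] / [γz sinβ cosβ] and solving for z:
z = c / [γ cosβ (FS·sinβ − cosβ·tanφ)]
  = 21.3 / [17.5·cos35.7°·(1.00·sin35.7° − cos35.7°·tan32.8°)]
  = 21.3 / [17.5·0.8121·(1.00·0.5835 − 0.8121·0.6445)]
  = 21.3 / 0.8554 = 24.901 m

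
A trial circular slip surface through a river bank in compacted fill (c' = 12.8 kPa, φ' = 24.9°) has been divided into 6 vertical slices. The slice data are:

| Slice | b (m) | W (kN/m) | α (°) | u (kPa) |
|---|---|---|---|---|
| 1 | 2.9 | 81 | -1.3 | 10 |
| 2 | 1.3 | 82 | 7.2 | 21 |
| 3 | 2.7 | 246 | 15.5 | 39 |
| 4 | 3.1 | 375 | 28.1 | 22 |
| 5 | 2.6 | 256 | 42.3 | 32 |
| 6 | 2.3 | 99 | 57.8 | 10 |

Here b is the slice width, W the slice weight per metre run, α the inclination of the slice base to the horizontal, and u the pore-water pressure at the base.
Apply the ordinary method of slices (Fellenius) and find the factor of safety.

Ordinary method of slices: FS = Σ[c'·Δl_i + (W_i cosα_i − u_i·Δl_i)·tanφ'] / Σ W_i sinα_i, with Δl_i = b_i / cosα_i.
Slice 1: Δl = 2.9/cos(-1.3°) = 2.901 m; N'_1 = 81·cos(-1.3°) − 10·2.901 = 52.0; c'Δl = 37.13; W sinα = -1.8
Slice 2: Δl = 1.3/cos7.2° = 1.310 m; N'_2 = 82·cos7.2° − 21·1.310 = 53.8; c'Δl = 16.77; W sinα = 10.3
Slice 3: Δl = 2.7/cos15.5° = 2.802 m; N'_3 = 246·cos15.5° − 39·2.802 = 127.8; c'Δl = 35.86; W sinα = 65.7
Slice 4: Δl = 3.1/cos28.1° = 3.514 m; N'_4 = 375·cos28.1° − 22·3.514 = 253.5; c'Δl = 44.98; W sinα = 176.6
Slice 5: Δl = 2.6/cos42.3° = 3.515 m; N'_5 = 256·cos42.3° − 32·3.515 = 76.9; c'Δl = 45.00; W sinα = 172.3
Slice 6: Δl = 2.3/cos57.8° = 4.316 m; N'_6 = 99·cos57.8° − 10·4.316 = 9.6; c'Δl = 55.25; W sinα = 83.8
Σc'Δl = 235.0 kN/m; ΣN' = 573.5 kN/m; ΣW sinα = 506.9 kN/m
Resisting = 235.0 + 573.5·tan24.9° = 235.0 + 266.2 = 501.2 kN/m
FS = 501.2 / 506.9 = 0.989

FS = 0.99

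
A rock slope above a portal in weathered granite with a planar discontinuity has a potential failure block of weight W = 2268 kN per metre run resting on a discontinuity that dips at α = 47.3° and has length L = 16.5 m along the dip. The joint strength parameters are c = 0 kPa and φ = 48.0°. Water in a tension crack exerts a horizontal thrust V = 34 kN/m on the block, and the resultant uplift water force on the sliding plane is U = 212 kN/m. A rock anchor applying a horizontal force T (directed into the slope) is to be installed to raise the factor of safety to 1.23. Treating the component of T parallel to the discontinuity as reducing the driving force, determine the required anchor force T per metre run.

Resolving forces along and normal to the sliding plane, with the horizontal anchor force T adding T·sinα to the effective normal force and T·cosα acting up the plane against the driving force:
FS = [cL + (W cosα − U − V sinα + T sinα) tanφ] / [W sinα + V cosα − T cosα]
Without the anchor: N' = 1301.1 kN/m, driving T_d = 1689.8 kN/m, resisting R = 0·16.5 + 1301.1·tan48.0° = 1445.0 kN/m, FS = 0.86.
Setting FS = 1.23 and solving for T:
1.23·(1689.8 − T cos47.3°) = 1445.0 + T sin47.3°·tan48.0°
T·(sin47.3°·tan48.0° + 1.23·cos47.3°) = 1.23·1689.8 − 1445.0
T·(0.7349·1.1106 + 1.23·0.6782) = 2078.5 − 1445.0 = 633.5
T·1.6503 = 633.5
T = 383.9 kN/m

T = 384 kN/m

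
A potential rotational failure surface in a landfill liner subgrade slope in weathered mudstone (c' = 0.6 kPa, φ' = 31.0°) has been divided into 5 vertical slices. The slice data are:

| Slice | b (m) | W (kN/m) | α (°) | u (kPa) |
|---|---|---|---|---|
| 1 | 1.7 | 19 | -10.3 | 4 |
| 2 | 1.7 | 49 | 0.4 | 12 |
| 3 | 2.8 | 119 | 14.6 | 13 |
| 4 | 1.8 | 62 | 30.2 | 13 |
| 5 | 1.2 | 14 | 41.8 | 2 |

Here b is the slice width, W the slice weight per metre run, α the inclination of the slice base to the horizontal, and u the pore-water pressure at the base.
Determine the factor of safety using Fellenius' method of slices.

Ordinary method of slices: FS = Σ[c'·Δl_i + (W_i cosα_i − u_i·Δl_i)·tanφ'] / Σ W_i sinα_i, with Δl_i = b_i / cosα_i.
Slice 1: Δl = 1.7/cos(-10.3°) = 1.728 m; N'_1 = 19·cos(-10.3°) − 4·1.728 = 11.8; c'Δl = 1.04; W sinα = -3.4
Slice 2: Δl = 1.7/cos0.4° = 1.700 m; N'_2 = 49·cos0.4° − 12·1.700 = 28.6; c'Δl = 1.02; W sinα = 0.3
Slice 3: Δl = 2.8/cos14.6° = 2.893 m; N'_3 = 119·cos14.6° − 13·2.893 = 77.5; c'Δl = 1.74; W sinα = 30.0
Slice 4: Δl = 1.8/cos30.2° = 2.083 m; N'_4 = 62·cos30.2° − 13·2.083 = 26.5; c'Δl = 1.25; W sinα = 31.2
Slice 5: Δl = 1.2/cos41.8° = 1.610 m; N'_5 = 14·cos41.8° − 2·1.610 = 7.2; c'Δl = 0.97; W sinα = 9.3
Σc'Δl = 6.0 kN/m; ΣN' = 151.7 kN/m; ΣW sinα = 67.5 kN/m
Resisting = 6.0 + 151.7·tan31.0° = 6.0 + 91.1 = 97.1 kN/m
FS = 97.1 / 67.5 = 1.440

FS = 1.44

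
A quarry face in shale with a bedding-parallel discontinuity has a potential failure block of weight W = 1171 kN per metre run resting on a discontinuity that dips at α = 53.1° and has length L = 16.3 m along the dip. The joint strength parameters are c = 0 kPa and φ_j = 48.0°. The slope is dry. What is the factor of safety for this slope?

FS = 0.83

Resolving the block weight along and normal to the plane and applying the Mohr–Coulomb strength on the joint:
N' = W cosα = 1171·cos53.1° = 703.1 kN/m
Driving force T = W sinα = 1171·sin53.1° = 936.4 kN/m
Resisting force R = c·L + N'·tanφ_j = 0·16.3 + 703.1·tan48.0° = 0.0 + 780.9 = 780.9 kN/m
FS = R / T = 780.9 / 936.4 = 0.834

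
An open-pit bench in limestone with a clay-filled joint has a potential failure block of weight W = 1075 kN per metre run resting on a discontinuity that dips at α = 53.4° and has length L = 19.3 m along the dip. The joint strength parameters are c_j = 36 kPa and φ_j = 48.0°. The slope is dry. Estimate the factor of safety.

FS = 1.63

Resolving the block weight along and normal to the plane and applying the Mohr–Coulomb strength on the joint:
N' = W cosα = 1075·cos53.4° = 640.9 kN/m
Driving force T = W sinα = 1075·sin53.4° = 863.0 kN/m
Resisting force R = c_j·L + N'·tanφ_j = 36·19.3 + 640.9·tan48.0° = 694.8 + 711.8 = 1406.6 kN/m
FS = R / T = 1406.6 / 863.0 = 1.630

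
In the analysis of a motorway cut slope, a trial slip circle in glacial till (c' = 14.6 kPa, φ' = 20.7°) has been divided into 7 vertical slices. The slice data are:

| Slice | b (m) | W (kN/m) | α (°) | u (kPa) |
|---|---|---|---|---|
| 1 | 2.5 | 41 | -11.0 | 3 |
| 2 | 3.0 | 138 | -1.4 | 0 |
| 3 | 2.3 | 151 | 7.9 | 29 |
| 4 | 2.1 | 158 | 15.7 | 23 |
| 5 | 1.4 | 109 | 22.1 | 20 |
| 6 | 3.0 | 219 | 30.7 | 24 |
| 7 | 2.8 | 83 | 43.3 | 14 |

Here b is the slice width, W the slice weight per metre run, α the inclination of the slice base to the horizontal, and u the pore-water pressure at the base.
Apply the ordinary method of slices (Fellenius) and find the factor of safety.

Ordinary method of slices: FS = Σ[c'·Δl_i + (W_i cosα_i − u_i·Δl_i)·tanφ'] / Σ W_i sinα_i, with Δl_i = b_i / cosα_i.
Slice 1: Δl = 2.5/cos(-11.0°) = 2.547 m; N'_1 = 41·cos(-11.0°) − 3·2.547 = 32.6; c'Δl = 37.18; W sinα = -7.8
Slice 2: Δl = 3.0/cos(-1.4°) = 3.001 m; N'_2 = 138·cos(-1.4°) − 0·3.001 = 138.0; c'Δl = 43.81; W sinα = -3.4
Slice 3: Δl = 2.3/cos7.9° = 2.322 m; N'_3 = 151·cos7.9° − 29·2.322 = 82.2; c'Δl = 33.90; W sinα = 20.8
Slice 4: Δl = 2.1/cos15.7° = 2.181 m; N'_4 = 158·cos15.7° − 23·2.181 = 101.9; c'Δl = 31.85; W sinα = 42.8
Slice 5: Δl = 1.4/cos22.1° = 1.511 m; N'_5 = 109·cos22.1° − 20·1.511 = 70.8; c'Δl = 22.06; W sinα = 41.0
Slice 6: Δl = 3.0/cos30.7° = 3.489 m; N'_6 = 219·cos30.7° − 24·3.489 = 104.6; c'Δl = 50.94; W sinα = 111.8
Slice 7: Δl = 2.8/cos43.3° = 3.847 m; N'_7 = 83·cos43.3° − 14·3.847 = 6.5; c'Δl = 56.17; W sinα = 56.9
Σc'Δl = 275.9 kN/m; ΣN' = 536.6 kN/m; ΣW sinα = 262.1 kN/m
Resisting = 275.9 + 536.6·tan20.7° = 275.9 + 202.8 = 478.7 kN/m
FS = 478.7 / 262.1 = 1.827

FS = 1.83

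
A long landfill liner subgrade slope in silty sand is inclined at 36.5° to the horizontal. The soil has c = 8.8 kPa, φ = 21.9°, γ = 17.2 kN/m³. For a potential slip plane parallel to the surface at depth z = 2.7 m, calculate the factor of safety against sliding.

For an infinite slope with a slip plane parallel to the surface (no pore pressure): FS = [c + γz cos²β tanφ] / [γz sinβ cosβ].
γz = 17.2·2.7 = 46.44 kN/m²
Numerator = 8.8 + 46.44·cos²36.5°·tan21.9° = 8.8 + 46.44·0.6462·0.4020 = 20.863 kPa
Denominator = 46.44·sin36.5°·cos36.5° = 46.44·0.5948·0.8039 = 22.205 kPa
FS = 20.863 / 22.205 = 0.940

FS = 0.94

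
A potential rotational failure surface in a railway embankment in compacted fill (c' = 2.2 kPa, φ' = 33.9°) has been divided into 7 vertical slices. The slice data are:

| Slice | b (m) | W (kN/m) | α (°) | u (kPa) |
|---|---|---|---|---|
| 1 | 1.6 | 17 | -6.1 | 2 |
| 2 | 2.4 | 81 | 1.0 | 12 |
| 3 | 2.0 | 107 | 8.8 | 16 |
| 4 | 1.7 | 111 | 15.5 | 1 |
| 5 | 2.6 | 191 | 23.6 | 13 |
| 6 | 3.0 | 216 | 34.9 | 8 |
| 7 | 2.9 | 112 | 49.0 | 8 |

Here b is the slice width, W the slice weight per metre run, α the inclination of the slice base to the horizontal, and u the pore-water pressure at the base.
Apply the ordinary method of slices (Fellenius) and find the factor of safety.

FS = 1.28

Ordinary method of slices: FS = Σ[c'·Δl_i + (W_i cosα_i − u_i·Δl_i)·tanφ'] / Σ W_i sinα_i, with Δl_i = b_i / cosα_i.
Slice 1: Δl = 1.6/cos(-6.1°) = 1.609 m; N'_1 = 17·cos(-6.1°) − 2·1.609 = 13.7; c'Δl = 3.54; W sinα = -1.8
Slice 2: Δl = 2.4/cos1.0° = 2.400 m; N'_2 = 81·cos1.0° − 12·2.400 = 52.2; c'Δl = 5.28; W sinα = 1.4
Slice 3: Δl = 2.0/cos8.8° = 2.024 m; N'_3 = 107·cos8.8° − 16·2.024 = 73.4; c'Δl = 4.45; W sinα = 16.4
Slice 4: Δl = 1.7/cos15.5° = 1.764 m; N'_4 = 111·cos15.5° − 1·1.764 = 105.2; c'Δl = 3.88; W sinα = 29.7
Slice 5: Δl = 2.6/cos23.6° = 2.837 m; N'_5 = 191·cos23.6° − 13·2.837 = 138.1; c'Δl = 6.24; W sinα = 76.5
Slice 6: Δl = 3.0/cos34.9° = 3.658 m; N'_6 = 216·cos34.9° − 8·3.658 = 147.9; c'Δl = 8.05; W sinα = 123.6
Slice 7: Δl = 2.9/cos49.0° = 4.420 m; N'_7 = 112·cos49.0° − 8·4.420 = 38.1; c'Δl = 9.72; W sinα = 84.5
Σc'Δl = 41.2 kN/m; ΣN' = 568.6 kN/m; ΣW sinα = 330.2 kN/m
Resisting = 41.2 + 568.6·tan33.9° = 41.2 + 382.1 = 423.2 kN/m
FS = 423.2 / 330.2 = 1.282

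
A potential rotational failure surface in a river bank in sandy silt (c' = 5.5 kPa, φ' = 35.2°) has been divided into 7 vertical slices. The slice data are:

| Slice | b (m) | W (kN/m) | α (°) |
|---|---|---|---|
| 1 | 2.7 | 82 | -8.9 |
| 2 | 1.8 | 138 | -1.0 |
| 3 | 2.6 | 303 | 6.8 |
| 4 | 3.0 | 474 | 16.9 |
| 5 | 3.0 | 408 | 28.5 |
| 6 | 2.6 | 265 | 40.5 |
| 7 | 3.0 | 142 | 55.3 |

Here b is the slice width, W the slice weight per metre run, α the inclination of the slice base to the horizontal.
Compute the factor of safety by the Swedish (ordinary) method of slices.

Ordinary method of slices: FS = Σ[c'·Δl_i + (W_i cosα_i)·tanφ'] / Σ W_i sinα_i, with Δl_i = b_i / cosα_i.
Slice 1: Δl = 2.7/cos(-8.9°) = 2.733 m; N'_1 = 82·cos(-8.9°) = 81.0; c'Δl = 15.03; W sinα = -12.7
Slice 2: Δl = 1.8/cos(-1.0°) = 1.800 m; N'_2 = 138·cos(-1.0°) = 138.0; c'Δl = 9.90; W sinα = -2.4
Slice 3: Δl = 2.6/cos6.8° = 2.618 m; N'_3 = 303·cos6.8° = 300.9; c'Δl = 14.40; W sinα = 35.9
Slice 4: Δl = 3.0/cos16.9° = 3.135 m; N'_4 = 474·cos16.9° = 453.5; c'Δl = 17.24; W sinα = 137.8
Slice 5: Δl = 3.0/cos28.5° = 3.414 m; N'_5 = 408·cos28.5° = 358.6; c'Δl = 18.78; W sinα = 194.7
Slice 6: Δl = 2.6/cos40.5° = 3.419 m; N'_6 = 265·cos40.5° = 201.5; c'Δl = 18.81; W sinα = 172.1
Slice 7: Δl = 3.0/cos55.3° = 5.270 m; N'_7 = 142·cos55.3° = 80.8; c'Δl = 28.98; W sinα = 116.7
Σc'Δl = 123.1 kN/m; ΣN' = 1614.3 kN/m; ΣW sinα = 642.1 kN/m
Resisting = 123.1 + 1614.3·tan35.2° = 123.1 + 1138.8 = 1261.9 kN/m
FS = 1261.9 / 642.1 = 1.965

FS = 1.97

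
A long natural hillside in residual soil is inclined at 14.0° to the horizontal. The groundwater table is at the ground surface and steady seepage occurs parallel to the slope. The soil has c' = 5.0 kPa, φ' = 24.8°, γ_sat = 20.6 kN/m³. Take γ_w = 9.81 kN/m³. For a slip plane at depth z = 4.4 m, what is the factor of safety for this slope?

With seepage parallel to the slope and the water table at the surface, the effective normal stress on the slip plane uses the buoyant unit weight γ' = γ_sat − γ_w while the driving shear stress uses γ_sat:
FS = [c' + γ' z cos²β tanφ'] / [γ_sat z sinβ cosβ]
γ' = 20.6 − 9.81 = 10.79 kN/m³
Numerator = 5.0 + 10.79·4.4·cos²14.0°·tan24.8° = 5.0 + 10.79·4.4·0.9415·0.4621 = 25.653 kPa
Denominator = 20.6·4.4·sin14.0°·cos14.0° = 20.6·4.4·0.2419·0.9703 = 21.276 kPa
FS = 25.653 / 21.276 = 1.206

FS = 1.21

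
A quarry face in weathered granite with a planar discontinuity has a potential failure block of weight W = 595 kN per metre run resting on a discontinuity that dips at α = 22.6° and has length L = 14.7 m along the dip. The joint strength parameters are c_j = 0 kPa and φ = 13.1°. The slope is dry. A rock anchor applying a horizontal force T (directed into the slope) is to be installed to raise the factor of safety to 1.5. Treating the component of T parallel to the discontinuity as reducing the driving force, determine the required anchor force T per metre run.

T = 146 kN/m

Resolving forces along and normal to the sliding plane, with the horizontal anchor force T adding T·sinα to the effective normal force and T·cosα acting up the plane against the driving force:
FS = [c_jL + (W cosα + T sinα) tanφ] / [W sinα − T cosα]
Without the anchor: N' = 549.3 kN/m, driving T_d = 228.7 kN/m, resisting R = 0·14.7 + 549.3·tan13.1° = 127.8 kN/m, FS = 0.56.
Setting FS = 1.5 and solving for T:
1.5·(228.7 − T cos22.6°) = 127.8 + T sin22.6°·tan13.1°
T·(sin22.6°·tan13.1° + 1.5·cos22.6°) = 1.5·228.7 − 127.8
T·(0.3843·0.2327 + 1.5·0.9232) = 343.0 − 127.8 = 215.2
T·1.4742 = 215.2
T = 145.9 kN/m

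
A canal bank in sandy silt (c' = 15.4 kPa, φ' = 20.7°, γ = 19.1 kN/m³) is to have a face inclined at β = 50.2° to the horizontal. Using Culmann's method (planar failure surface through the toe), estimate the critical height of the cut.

H_c = 17.88 m

Culmann's analysis gives the critical failure plane at α_cr = (β + φ')/2 = (50.2 + 20.7)/2 = 35.5°, and the critical height
H_c = (4c'/γ) · sinβ cosφ' / [1 − cos(β − φ')]
    = (4·15.4/19.1) · sin50.2°·cos20.7° / [1 − cos(29.5°)]
    = 3.225 · 0.7683·0.9354 / [1 − 0.8704]
    = 3.225 · 0.7187 / 0.1296
    = 17.88 m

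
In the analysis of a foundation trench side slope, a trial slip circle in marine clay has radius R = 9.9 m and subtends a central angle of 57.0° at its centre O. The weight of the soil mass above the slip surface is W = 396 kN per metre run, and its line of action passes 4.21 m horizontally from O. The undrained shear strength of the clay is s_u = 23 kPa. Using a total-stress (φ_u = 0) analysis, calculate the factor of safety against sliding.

FS = 1.35

Taking moments about the centre O, the resisting moment is provided by the undrained shear strength acting along the arc:
Arc length L_a = R·θ = 9.9·(57.0°·π/180) = 9.9·0.9948 = 9.85 m
M_R = s_u·L_a·R = 23·9.85·9.9 = 2242.6 kN·m/m
M_D = W·d = 396·4.21 = 1667.2 kN·m/m
FS = M_R / M_D = 2242.6 / 1667.2 = 1.345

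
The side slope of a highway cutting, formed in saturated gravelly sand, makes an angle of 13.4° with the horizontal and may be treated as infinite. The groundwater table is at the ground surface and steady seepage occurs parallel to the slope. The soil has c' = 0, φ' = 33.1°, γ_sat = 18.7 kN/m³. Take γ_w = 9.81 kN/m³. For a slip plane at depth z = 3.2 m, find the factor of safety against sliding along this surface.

With seepage parallel to the slope and the water table at the surface, the effective normal stress on the slip plane uses the buoyant unit weight γ' = γ_sat − γ_w while the driving shear stress uses γ_sat:
FS = [c' + γ' z cos²β tanφ'] / [γ_sat z sinβ cosβ]
(For c' = 0 this reduces to FS = (γ'/γ_sat)·tanφ'/tanβ.)
γ' = 18.7 − 9.81 = 8.89 kN/m³
Numerator = 0.0 + 8.89·3.2·cos²13.4°·tan33.1° = 0.0 + 8.89·3.2·0.9463·0.6519 = 17.549 kPa
Denominator = 18.7·3.2·sin13.4°·cos13.4° = 18.7·3.2·0.2317·0.9728 = 13.490 kPa
FS = 17.549 / 13.490 = 1.301

FS = 1.30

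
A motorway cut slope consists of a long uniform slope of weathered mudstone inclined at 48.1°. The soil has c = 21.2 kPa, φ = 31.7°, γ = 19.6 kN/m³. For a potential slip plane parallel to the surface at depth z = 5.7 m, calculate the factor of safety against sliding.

For an infinite slope with a slip plane parallel to the surface (no pore pressure): FS = [c + γz cos²β tanφ] / [γz sinβ cosβ].
γz = 19.6·5.7 = 111.72 kN/m²
Numerator = 21.2 + 111.72·cos²48.1°·tan31.7° = 21.2 + 111.72·0.4460·0.6176 = 51.974 kPa
Denominator = 111.72·sin48.1°·cos48.1° = 111.72·0.7443·0.6678 = 55.533 kPa
FS = 51.974 / 55.533 = 0.936

FS = 0.94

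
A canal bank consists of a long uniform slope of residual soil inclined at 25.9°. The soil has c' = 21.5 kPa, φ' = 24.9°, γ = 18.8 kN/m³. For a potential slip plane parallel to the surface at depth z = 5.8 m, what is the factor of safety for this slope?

For an infinite slope with a slip plane parallel to the surface (no pore pressure): FS = [c' + γz cos²β tanφ'] / [γz sinβ cosβ].
γz = 18.8·5.8 = 109.04 kN/m²
Numerator = 21.5 + 109.04·cos²25.9°·tan24.9° = 21.5 + 109.04·0.8092·0.4642 = 62.458 kPa
Denominator = 109.04·sin25.9°·cos25.9° = 109.04·0.4368·0.8996 = 42.845 kPa
FS = 62.458 / 42.845 = 1.458

FS = 1.46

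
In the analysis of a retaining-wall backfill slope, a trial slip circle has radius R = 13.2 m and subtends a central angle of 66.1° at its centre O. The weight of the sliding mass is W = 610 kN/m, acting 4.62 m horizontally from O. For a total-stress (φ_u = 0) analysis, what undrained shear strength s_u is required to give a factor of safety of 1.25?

s_u = 17.5 kPa

FS = s_u·L_a·R / (W·d), so s_u = FS·W·d / (L_a·R).
Arc length L_a = R·θ = 13.2·(66.1°·π/180) = 13.2·1.1537 = 15.23 m
s_u = 1.25·610·4.62 / (15.23·13.2) = 3522.8 / 201.01 = 17.52 kPa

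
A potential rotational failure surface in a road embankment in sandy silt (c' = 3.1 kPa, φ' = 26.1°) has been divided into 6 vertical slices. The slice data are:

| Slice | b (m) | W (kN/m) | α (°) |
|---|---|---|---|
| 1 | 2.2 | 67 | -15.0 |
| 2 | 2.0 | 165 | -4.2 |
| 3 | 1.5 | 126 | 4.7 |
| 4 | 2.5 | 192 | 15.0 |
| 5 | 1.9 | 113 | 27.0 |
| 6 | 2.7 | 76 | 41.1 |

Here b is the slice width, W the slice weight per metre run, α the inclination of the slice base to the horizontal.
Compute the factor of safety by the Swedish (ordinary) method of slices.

Ordinary method of slices: FS = Σ[c'·Δl_i + (W_i cosα_i)·tanφ'] / Σ W_i sinα_i, with Δl_i = b_i / cosα_i.
Slice 1: Δl = 2.2/cos(-15.0°) = 2.278 m; N'_1 = 67·cos(-15.0°) = 64.7; c'Δl = 7.06; W sinα = -17.3
Slice 2: Δl = 2.0/cos(-4.2°) = 2.005 m; N'_2 = 165·cos(-4.2°) = 164.6; c'Δl = 6.22; W sinα = -12.1
Slice 3: Δl = 1.5/cos4.7° = 1.505 m; N'_3 = 126·cos4.7° = 125.6; c'Δl = 4.67; W sinα = 10.3
Slice 4: Δl = 2.5/cos15.0° = 2.588 m; N'_4 = 192·cos15.0° = 185.5; c'Δl = 8.02; W sinα = 49.7
Slice 5: Δl = 1.9/cos27.0° = 2.132 m; N'_5 = 113·cos27.0° = 100.7; c'Δl = 6.61; W sinα = 51.3
Slice 6: Δl = 2.7/cos41.1° = 3.583 m; N'_6 = 76·cos41.1° = 57.3; c'Δl = 11.11; W sinα = 50.0
Σc'Δl = 43.7 kN/m; ΣN' = 698.3 kN/m; ΣW sinα = 131.9 kN/m
Resisting = 43.7 + 698.3·tan26.1° = 43.7 + 342.1 = 385.8 kN/m
FS = 385.8 / 131.9 = 2.926

FS = 2.93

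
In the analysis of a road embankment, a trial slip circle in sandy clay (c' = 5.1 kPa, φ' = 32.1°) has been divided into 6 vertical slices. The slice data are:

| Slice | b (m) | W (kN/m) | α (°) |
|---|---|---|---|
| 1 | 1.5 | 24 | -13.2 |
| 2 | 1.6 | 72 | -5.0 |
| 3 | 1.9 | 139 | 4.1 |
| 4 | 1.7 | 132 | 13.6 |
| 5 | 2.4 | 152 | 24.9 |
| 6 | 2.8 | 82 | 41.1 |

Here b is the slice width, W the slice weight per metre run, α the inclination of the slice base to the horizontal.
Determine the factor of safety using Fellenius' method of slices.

FS = 2.85

Ordinary method of slices: FS = Σ[c'·Δl_i + (W_i cosα_i)·tanφ'] / Σ W_i sinα_i, with Δl_i = b_i / cosα_i.
Slice 1: Δl = 1.5/cos(-13.2°) = 1.541 m; N'_1 = 24·cos(-13.2°) = 23.4; c'Δl = 7.86; W sinα = -5.5
Slice 2: Δl = 1.6/cos(-5.0°) = 1.606 m; N'_2 = 72·cos(-5.0°) = 71.7; c'Δl = 8.19; W sinα = -6.3
Slice 3: Δl = 1.9/cos4.1° = 1.905 m; N'_3 = 139·cos4.1° = 138.6; c'Δl = 9.71; W sinα = 9.9
Slice 4: Δl = 1.7/cos13.6° = 1.749 m; N'_4 = 132·cos13.6° = 128.3; c'Δl = 8.92; W sinα = 31.0
Slice 5: Δl = 2.4/cos24.9° = 2.646 m; N'_5 = 152·cos24.9° = 137.9; c'Δl = 13.49; W sinα = 64.0
Slice 6: Δl = 2.8/cos41.1° = 3.716 m; N'_6 = 82·cos41.1° = 61.8; c'Δl = 18.95; W sinα = 53.9
Σc'Δl = 67.1 kN/m; ΣN' = 561.7 kN/m; ΣW sinα = 147.1 kN/m
Resisting = 67.1 + 561.7·tan32.1° = 67.1 + 352.4 = 419.5 kN/m
FS = 419.5 / 147.1 = 2.851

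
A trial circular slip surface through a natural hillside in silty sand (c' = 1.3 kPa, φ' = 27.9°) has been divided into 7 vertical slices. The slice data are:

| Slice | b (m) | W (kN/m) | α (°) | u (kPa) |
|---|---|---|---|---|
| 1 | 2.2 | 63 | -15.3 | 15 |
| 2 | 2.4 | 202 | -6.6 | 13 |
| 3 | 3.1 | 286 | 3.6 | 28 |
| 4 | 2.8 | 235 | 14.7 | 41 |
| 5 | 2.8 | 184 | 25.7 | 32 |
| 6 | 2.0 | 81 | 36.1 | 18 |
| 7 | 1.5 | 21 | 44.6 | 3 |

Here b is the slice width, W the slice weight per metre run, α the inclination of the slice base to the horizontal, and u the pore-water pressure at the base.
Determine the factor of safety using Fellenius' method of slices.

Ordinary method of slices: FS = Σ[c'·Δl_i + (W_i cosα_i − u_i·Δl_i)·tanφ'] / Σ W_i sinα_i, with Δl_i = b_i / cosα_i.
Slice 1: Δl = 2.2/cos(-15.3°) = 2.281 m; N'_1 = 63·cos(-15.3°) − 15·2.281 = 26.6; c'Δl = 2.97; W sinα = -16.6
Slice 2: Δl = 2.4/cos(-6.6°) = 2.416 m; N'_2 = 202·cos(-6.6°) − 13·2.416 = 169.3; c'Δl = 3.14; W sinα = -23.2
Slice 3: Δl = 3.1/cos3.6° = 3.106 m; N'_3 = 286·cos3.6° − 28·3.106 = 198.5; c'Δl = 4.04; W sinα = 18.0
Slice 4: Δl = 2.8/cos14.7° = 2.895 m; N'_4 = 235·cos14.7° − 41·2.895 = 108.6; c'Δl = 3.76; W sinα = 59.6
Slice 5: Δl = 2.8/cos25.7° = 3.107 m; N'_5 = 184·cos25.7° − 32·3.107 = 66.4; c'Δl = 4.04; W sinα = 79.8
Slice 6: Δl = 2.0/cos36.1° = 2.475 m; N'_6 = 81·cos36.1° − 18·2.475 = 20.9; c'Δl = 3.22; W sinα = 47.7
Slice 7: Δl = 1.5/cos44.6° = 2.107 m; N'_7 = 21·cos44.6° − 3·2.107 = 8.6; c'Δl = 2.74; W sinα = 14.7
Σc'Δl = 23.9 kN/m; ΣN' = 598.8 kN/m; ΣW sinα = 180.0 kN/m
Resisting = 23.9 + 598.8·tan27.9° = 23.9 + 317.0 = 340.9 kN/m
FS = 340.9 / 180.0 = 1.894

FS = 1.89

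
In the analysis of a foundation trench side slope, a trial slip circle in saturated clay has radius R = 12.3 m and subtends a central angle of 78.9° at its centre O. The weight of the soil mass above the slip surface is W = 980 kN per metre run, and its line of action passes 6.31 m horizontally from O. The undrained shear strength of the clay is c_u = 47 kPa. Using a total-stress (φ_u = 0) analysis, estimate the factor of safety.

Taking moments about the centre O, the resisting moment is provided by the undrained shear strength acting along the arc:
Arc length L_a = R·θ = 12.3·(78.9°·π/180) = 12.3·1.3771 = 16.94 m
M_R = c_u·L_a·R = 47·16.94·12.3 = 9791.8 kN·m/m
M_D = W·d = 980·6.31 = 6183.8 kN·m/m
FS = M_R / M_D = 9791.8 / 6183.8 = 1.583

FS = 1.58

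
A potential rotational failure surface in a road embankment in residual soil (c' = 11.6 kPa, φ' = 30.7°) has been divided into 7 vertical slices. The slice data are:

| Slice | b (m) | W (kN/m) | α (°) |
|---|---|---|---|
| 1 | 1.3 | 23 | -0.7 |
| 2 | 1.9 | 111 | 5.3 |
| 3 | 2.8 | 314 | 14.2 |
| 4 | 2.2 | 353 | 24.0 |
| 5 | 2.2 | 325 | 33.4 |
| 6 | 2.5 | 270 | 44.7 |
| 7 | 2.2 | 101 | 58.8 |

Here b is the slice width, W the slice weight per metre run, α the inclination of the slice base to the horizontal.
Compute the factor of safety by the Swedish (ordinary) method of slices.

Ordinary method of slices: FS = Σ[c'·Δl_i + (W_i cosα_i)·tanφ'] / Σ W_i sinα_i, with Δl_i = b_i / cosα_i.
Slice 1: Δl = 1.3/cos(-0.7°) = 1.300 m; N'_1 = 23·cos(-0.7°) = 23.0; c'Δl = 15.08; W sinα = -0.3
Slice 2: Δl = 1.9/cos5.3° = 1.908 m; N'_2 = 111·cos5.3° = 110.5; c'Δl = 22.13; W sinα = 10.3
Slice 3: Δl = 2.8/cos14.2° = 2.888 m; N'_3 = 314·cos14.2° = 304.4; c'Δl = 33.50; W sinα = 77.0
Slice 4: Δl = 2.2/cos24.0° = 2.408 m; N'_4 = 353·cos24.0° = 322.5; c'Δl = 27.94; W sinα = 143.6
Slice 5: Δl = 2.2/cos33.4° = 2.635 m; N'_5 = 325·cos33.4° = 271.3; c'Δl = 30.57; W sinα = 178.9
Slice 6: Δl = 2.5/cos44.7° = 3.517 m; N'_6 = 270·cos44.7° = 191.9; c'Δl = 40.80; W sinα = 189.9
Slice 7: Δl = 2.2/cos58.8° = 4.247 m; N'_7 = 101·cos58.8° = 52.3; c'Δl = 49.26; W sinα = 86.4
Σc'Δl = 219.3 kN/m; ΣN' = 1276.0 kN/m; ΣW sinα = 685.8 kN/m
Resisting = 219.3 + 1276.0·tan30.7° = 219.3 + 757.6 = 976.9 kN/m
FS = 976.9 / 685.8 = 1.424

FS = 1.42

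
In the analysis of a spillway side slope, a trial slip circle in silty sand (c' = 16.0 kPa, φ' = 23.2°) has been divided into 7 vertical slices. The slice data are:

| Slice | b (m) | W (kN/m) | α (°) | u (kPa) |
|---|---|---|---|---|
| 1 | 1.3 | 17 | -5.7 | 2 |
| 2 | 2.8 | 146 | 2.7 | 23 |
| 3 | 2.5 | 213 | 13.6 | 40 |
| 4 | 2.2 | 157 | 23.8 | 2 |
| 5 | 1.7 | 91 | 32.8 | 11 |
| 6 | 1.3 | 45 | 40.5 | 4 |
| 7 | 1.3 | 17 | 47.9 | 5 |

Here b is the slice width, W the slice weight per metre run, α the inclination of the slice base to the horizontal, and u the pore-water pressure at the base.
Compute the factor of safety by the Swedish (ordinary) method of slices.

Ordinary method of slices: FS = Σ[c'·Δl_i + (W_i cosα_i − u_i·Δl_i)·tanφ'] / Σ W_i sinα_i, with Δl_i = b_i / cosα_i.
Slice 1: Δl = 1.3/cos(-5.7°) = 1.306 m; N'_1 = 17·cos(-5.7°) − 2·1.306 = 14.3; c'Δl = 20.90; W sinα = -1.7
Slice 2: Δl = 2.8/cos2.7° = 2.803 m; N'_2 = 146·cos2.7° − 23·2.803 = 81.4; c'Δl = 44.85; W sinα = 6.9
Slice 3: Δl = 2.5/cos13.6° = 2.572 m; N'_3 = 213·cos13.6° − 40·2.572 = 104.1; c'Δl = 41.15; W sinα = 50.1
Slice 4: Δl = 2.2/cos23.8° = 2.404 m; N'_4 = 157·cos23.8° − 2·2.404 = 138.8; c'Δl = 38.47; W sinα = 63.4
Slice 5: Δl = 1.7/cos32.8° = 2.022 m; N'_5 = 91·cos32.8° − 11·2.022 = 54.2; c'Δl = 32.36; W sinα = 49.3
Slice 6: Δl = 1.3/cos40.5° = 1.710 m; N'_6 = 45·cos40.5° − 4·1.710 = 27.4; c'Δl = 27.35; W sinα = 29.2
Slice 7: Δl = 1.3/cos47.9° = 1.939 m; N'_7 = 17·cos47.9° − 5·1.939 = 1.7; c'Δl = 31.03; W sinα = 12.6
Σc'Δl = 236.1 kN/m; ΣN' = 422.0 kN/m; ΣW sinα = 209.8 kN/m
Resisting = 236.1 + 422.0·tan23.2° = 236.1 + 180.9 = 417.0 kN/m
FS = 417.0 / 209.8 = 1.988

FS = 1.99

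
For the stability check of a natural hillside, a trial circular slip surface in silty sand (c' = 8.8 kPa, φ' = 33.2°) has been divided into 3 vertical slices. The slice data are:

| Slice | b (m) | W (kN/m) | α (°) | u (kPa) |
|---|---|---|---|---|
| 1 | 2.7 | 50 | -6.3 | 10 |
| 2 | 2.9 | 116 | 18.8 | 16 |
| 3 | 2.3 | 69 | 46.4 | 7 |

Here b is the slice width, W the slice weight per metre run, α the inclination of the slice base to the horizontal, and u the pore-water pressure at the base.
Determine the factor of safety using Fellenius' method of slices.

Ordinary method of slices: FS = Σ[c'·Δl_i + (W_i cosα_i − u_i·Δl_i)·tanφ'] / Σ W_i sinα_i, with Δl_i = b_i / cosα_i.
Slice 1: Δl = 2.7/cos(-6.3°) = 2.716 m; N'_1 = 50·cos(-6.3°) − 10·2.716 = 22.5; c'Δl = 23.90; W sinα = -5.5
Slice 2: Δl = 2.9/cos18.8° = 3.063 m; N'_2 = 116·cos18.8° − 16·3.063 = 60.8; c'Δl = 26.96; W sinα = 37.4
Slice 3: Δl = 2.3/cos46.4° = 3.335 m; N'_3 = 69·cos46.4° − 7·3.335 = 24.2; c'Δl = 29.35; W sinα = 50.0
Σc'Δl = 80.2 kN/m; ΣN' = 107.6 kN/m; ΣW sinα = 81.9 kN/m
Resisting = 80.2 + 107.6·tan33.2° = 80.2 + 70.4 = 150.6 kN/m
FS = 150.6 / 81.9 = 1.840

FS = 1.84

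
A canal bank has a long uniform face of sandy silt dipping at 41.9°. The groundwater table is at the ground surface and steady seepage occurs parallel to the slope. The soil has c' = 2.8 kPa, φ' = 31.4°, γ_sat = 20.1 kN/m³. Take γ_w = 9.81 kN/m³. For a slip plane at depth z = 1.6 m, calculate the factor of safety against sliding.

With seepage parallel to the slope and the water table at the surface, the effective normal stress on the slip plane uses the buoyant unit weight γ' = γ_sat − γ_w while the driving shear stress uses γ_sat:
FS = [c' + γ' z cos²β tanφ'] / [γ_sat z sinβ cosβ]
γ' = 20.1 − 9.81 = 10.29 kN/m³
Numerator = 2.8 + 10.29·1.6·cos²41.9°·tan31.4° = 2.8 + 10.29·1.6·0.5540·0.6104 = 8.368 kPa
Denominator = 20.1·1.6·sin41.9°·cos41.9° = 20.1·1.6·0.6678·0.7443 = 15.986 kPa
FS = 8.368 / 15.986 = 0.523

FS = 0.52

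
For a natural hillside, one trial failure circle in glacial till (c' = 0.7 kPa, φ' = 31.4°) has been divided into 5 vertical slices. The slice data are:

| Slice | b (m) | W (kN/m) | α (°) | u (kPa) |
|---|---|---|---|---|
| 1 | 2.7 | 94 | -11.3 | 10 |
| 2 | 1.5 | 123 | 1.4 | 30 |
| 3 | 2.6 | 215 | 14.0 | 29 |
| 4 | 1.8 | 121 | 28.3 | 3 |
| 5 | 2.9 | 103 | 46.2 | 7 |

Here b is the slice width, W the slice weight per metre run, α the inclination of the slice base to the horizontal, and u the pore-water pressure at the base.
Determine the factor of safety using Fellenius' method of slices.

FS = 1.56

Ordinary method of slices: FS = Σ[c'·Δl_i + (W_i cosα_i − u_i·Δl_i)·tanφ'] / Σ W_i sinα_i, with Δl_i = b_i / cosα_i.
Slice 1: Δl = 2.7/cos(-11.3°) = 2.753 m; N'_1 = 94·cos(-11.3°) − 10·2.753 = 64.6; c'Δl = 1.93; W sinα = -18.4
Slice 2: Δl = 1.5/cos1.4° = 1.500 m; N'_2 = 123·cos1.4° − 30·1.500 = 77.9; c'Δl = 1.05; W sinα = 3.0
Slice 3: Δl = 2.6/cos14.0° = 2.680 m; N'_3 = 215·cos14.0° − 29·2.680 = 130.9; c'Δl = 1.88; W sinα = 52.0
Slice 4: Δl = 1.8/cos28.3° = 2.044 m; N'_4 = 121·cos28.3° − 3·2.044 = 100.4; c'Δl = 1.43; W sinα = 57.4
Slice 5: Δl = 2.9/cos46.2° = 4.190 m; N'_5 = 103·cos46.2° − 7·4.190 = 42.0; c'Δl = 2.93; W sinα = 74.3
Σc'Δl = 9.2 kN/m; ΣN' = 415.9 kN/m; ΣW sinα = 168.3 kN/m
Resisting = 9.2 + 415.9·tan31.4° = 9.2 + 253.8 = 263.1 kN/m
FS = 263.1 / 168.3 = 1.563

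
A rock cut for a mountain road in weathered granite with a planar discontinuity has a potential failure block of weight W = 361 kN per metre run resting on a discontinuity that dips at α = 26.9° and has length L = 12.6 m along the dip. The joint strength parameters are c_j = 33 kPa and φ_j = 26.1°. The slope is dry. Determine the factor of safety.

FS = 3.51

Resolving the block weight along and normal to the plane and applying the Mohr–Coulomb strength on the joint:
N' = W cosα = 361·cos26.9° = 321.9 kN/m
Driving force T = W sinα = 361·sin26.9° = 163.3 kN/m
Resisting force R = c_j·L + N'·tanφ_j = 33·12.6 + 321.9·tan26.1° = 415.8 + 157.7 = 573.5 kN/m
FS = R / T = 573.5 / 163.3 = 3.511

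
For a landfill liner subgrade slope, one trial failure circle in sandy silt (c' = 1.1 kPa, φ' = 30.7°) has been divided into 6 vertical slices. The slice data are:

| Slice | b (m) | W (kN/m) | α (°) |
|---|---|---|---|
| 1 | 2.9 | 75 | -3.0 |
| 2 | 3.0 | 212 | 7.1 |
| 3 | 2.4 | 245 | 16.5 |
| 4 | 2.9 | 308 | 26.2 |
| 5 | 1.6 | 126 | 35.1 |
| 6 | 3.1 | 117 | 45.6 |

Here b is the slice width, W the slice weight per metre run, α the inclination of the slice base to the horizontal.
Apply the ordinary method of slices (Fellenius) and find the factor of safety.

FS = 1.57

Ordinary method of slices: FS = Σ[c'·Δl_i + (W_i cosα_i)·tanφ'] / Σ W_i sinα_i, with Δl_i = b_i / cosα_i.
Slice 1: Δl = 2.9/cos(-3.0°) = 2.904 m; N'_1 = 75·cos(-3.0°) = 74.9; c'Δl = 3.19; W sinα = -3.9
Slice 2: Δl = 3.0/cos7.1° = 3.023 m; N'_2 = 212·cos7.1° = 210.4; c'Δl = 3.33; W sinα = 26.2
Slice 3: Δl = 2.4/cos16.5° = 2.503 m; N'_3 = 245·cos16.5° = 234.9; c'Δl = 2.75; W sinα = 69.6
Slice 4: Δl = 2.9/cos26.2° = 3.232 m; N'_4 = 308·cos26.2° = 276.4; c'Δl = 3.56; W sinα = 136.0
Slice 5: Δl = 1.6/cos35.1° = 1.956 m; N'_5 = 126·cos35.1° = 103.1; c'Δl = 2.15; W sinα = 72.5
Slice 6: Δl = 3.1/cos45.6° = 4.431 m; N'_6 = 117·cos45.6° = 81.9; c'Δl = 4.87; W sinα = 83.6
Σc'Δl = 19.9 kN/m; ΣN' = 981.5 kN/m; ΣW sinα = 383.9 kN/m
Resisting = 19.9 + 981.5·tan30.7° = 19.9 + 582.8 = 602.6 kN/m
FS = 602.6 / 383.9 = 1.570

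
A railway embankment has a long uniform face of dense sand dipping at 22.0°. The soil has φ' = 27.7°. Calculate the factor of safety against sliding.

FS = 1.30

For a dry cohesionless infinite slope the factor of safety is FS = tanφ' / tanβ.
FS = tan27.7° / tan22.0° = 0.5250 / 0.4040 = 1.299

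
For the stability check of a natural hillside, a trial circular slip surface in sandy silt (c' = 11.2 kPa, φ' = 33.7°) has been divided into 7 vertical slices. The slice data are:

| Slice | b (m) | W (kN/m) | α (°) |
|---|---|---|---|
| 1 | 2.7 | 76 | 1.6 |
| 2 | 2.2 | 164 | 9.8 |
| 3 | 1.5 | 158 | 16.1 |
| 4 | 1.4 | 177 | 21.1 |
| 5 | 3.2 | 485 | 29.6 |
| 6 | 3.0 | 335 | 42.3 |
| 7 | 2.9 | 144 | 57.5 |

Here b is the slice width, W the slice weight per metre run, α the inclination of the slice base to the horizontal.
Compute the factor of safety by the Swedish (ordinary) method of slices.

FS = 1.53

Ordinary method of slices: FS = Σ[c'·Δl_i + (W_i cosα_i)·tanφ'] / Σ W_i sinα_i, with Δl_i = b_i / cosα_i.
Slice 1: Δl = 2.7/cos1.6° = 2.701 m; N'_1 = 76·cos1.6° = 76.0; c'Δl = 30.25; W sinα = 2.1
Slice 2: Δl = 2.2/cos9.8° = 2.233 m; N'_2 = 164·cos9.8° = 161.6; c'Δl = 25.00; W sinα = 27.9
Slice 3: Δl = 1.5/cos16.1° = 1.561 m; N'_3 = 158·cos16.1° = 151.8; c'Δl = 17.49; W sinα = 43.8
Slice 4: Δl = 1.4/cos21.1° = 1.501 m; N'_4 = 177·cos21.1° = 165.1; c'Δl = 16.81; W sinα = 63.7
Slice 5: Δl = 3.2/cos29.6° = 3.680 m; N'_5 = 485·cos29.6° = 421.7; c'Δl = 41.22; W sinα = 239.6
Slice 6: Δl = 3.0/cos42.3° = 4.056 m; N'_6 = 335·cos42.3° = 247.8; c'Δl = 45.43; W sinα = 225.5
Slice 7: Δl = 2.9/cos57.5° = 5.397 m; N'_7 = 144·cos57.5° = 77.4; c'Δl = 60.45; W sinα = 121.4
Σc'Δl = 236.6 kN/m; ΣN' = 1301.4 kN/m; ΣW sinα = 724.0 kN/m
Resisting = 236.6 + 1301.4·tan33.7° = 236.6 + 867.9 = 1104.6 kN/m
FS = 1104.6 / 724.0 = 1.526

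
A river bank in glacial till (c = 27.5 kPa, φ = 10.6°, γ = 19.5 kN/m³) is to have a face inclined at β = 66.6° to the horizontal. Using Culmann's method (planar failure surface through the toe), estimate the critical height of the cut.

Culmann's analysis gives the critical failure plane at α_cr = (β + φ)/2 = (66.6 + 10.6)/2 = 38.6°, and the critical height
H_c = (4c/γ) · sinβ cosφ / [1 − cos(β − φ)]
    = (4·27.5/19.5) · sin66.6°·cos10.6° / [1 − cos(56.0°)]
    = 5.641 · 0.9178·0.9829 / [1 − 0.5592]
    = 5.641 · 0.9021 / 0.4408
    = 11.54 m

H_c = 11.54 m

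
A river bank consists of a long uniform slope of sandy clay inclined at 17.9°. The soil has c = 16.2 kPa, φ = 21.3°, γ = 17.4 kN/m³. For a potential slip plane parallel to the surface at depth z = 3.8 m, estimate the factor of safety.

For an infinite slope with a slip plane parallel to the surface (no pore pressure): FS = [c + γz cos²β tanφ] / [γz sinβ cosβ].
γz = 17.4·3.8 = 66.12 kN/m²
Numerator = 16.2 + 66.12·cos²17.9°·tan21.3° = 16.2 + 66.12·0.9055·0.3899 = 39.544 kPa
Denominator = 66.12·sin17.9°·cos17.9° = 66.12·0.3074·0.9516 = 19.339 kPa
FS = 39.544 / 19.339 = 2.045

FS = 2.04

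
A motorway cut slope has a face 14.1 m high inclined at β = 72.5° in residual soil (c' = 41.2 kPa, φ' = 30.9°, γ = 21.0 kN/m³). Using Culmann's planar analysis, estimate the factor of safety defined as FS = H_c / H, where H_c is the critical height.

FS = 1.81

H_c = (4c'/γ) · sinβ cosφ' / [1 − cos(β − φ')]
    = (4·41.2/21.0) · sin72.5°·cos30.9° / [1 − cos41.6°]
    = 7.848 · 0.8184 / 0.2522 = 25.46 m
FS = H_c / H = 25.46 / 14.1 = 1.806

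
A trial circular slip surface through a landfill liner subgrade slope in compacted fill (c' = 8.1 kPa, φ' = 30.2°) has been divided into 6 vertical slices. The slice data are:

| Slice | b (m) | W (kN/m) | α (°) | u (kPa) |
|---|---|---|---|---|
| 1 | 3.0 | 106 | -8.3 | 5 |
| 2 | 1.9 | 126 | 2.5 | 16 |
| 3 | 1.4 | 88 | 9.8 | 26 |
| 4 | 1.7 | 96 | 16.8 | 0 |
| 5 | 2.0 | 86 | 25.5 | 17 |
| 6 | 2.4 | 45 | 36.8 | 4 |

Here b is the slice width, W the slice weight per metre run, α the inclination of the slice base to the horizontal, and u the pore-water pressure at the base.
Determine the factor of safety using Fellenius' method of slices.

FS = 3.46

Ordinary method of slices: FS = Σ[c'·Δl_i + (W_i cosα_i − u_i·Δl_i)·tanφ'] / Σ W_i sinα_i, with Δl_i = b_i / cosα_i.
Slice 1: Δl = 3.0/cos(-8.3°) = 3.032 m; N'_1 = 106·cos(-8.3°) − 5·3.032 = 89.7; c'Δl = 24.56; W sinα = -15.3
Slice 2: Δl = 1.9/cos2.5° = 1.902 m; N'_2 = 126·cos2.5° − 16·1.902 = 95.5; c'Δl = 15.40; W sinα = 5.5
Slice 3: Δl = 1.4/cos9.8° = 1.421 m; N'_3 = 88·cos9.8° − 26·1.421 = 49.8; c'Δl = 11.51; W sinα = 15.0
Slice 4: Δl = 1.7/cos16.8° = 1.776 m; N'_4 = 96·cos16.8° − 0·1.776 = 91.9; c'Δl = 14.38; W sinα = 27.7
Slice 5: Δl = 2.0/cos25.5° = 2.216 m; N'_5 = 86·cos25.5° − 17·2.216 = 40.0; c'Δl = 17.95; W sinα = 37.0
Slice 6: Δl = 2.4/cos36.8° = 2.997 m; N'_6 = 45·cos36.8° − 4·2.997 = 24.0; c'Δl = 24.28; W sinα = 27.0
Σc'Δl = 108.1 kN/m; ΣN' = 390.9 kN/m; ΣW sinα = 96.9 kN/m
Resisting = 108.1 + 390.9·tan30.2° = 108.1 + 227.5 = 335.6 kN/m
FS = 335.6 / 96.9 = 3.463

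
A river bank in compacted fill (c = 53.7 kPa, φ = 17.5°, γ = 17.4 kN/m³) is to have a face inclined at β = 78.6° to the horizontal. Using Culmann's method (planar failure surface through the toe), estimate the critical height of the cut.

H_c = 22.34 m

Culmann's analysis gives the critical failure plane at α_cr = (β + φ)/2 = (78.6 + 17.5)/2 = 48.0°, and the critical height
H_c = (4c/γ) · sinβ cosφ / [1 − cos(β − φ)]
    = (4·53.7/17.4) · sin78.6°·cos17.5° / [1 − cos(61.1°)]
    = 12.345 · 0.9803·0.9537 / [1 − 0.4833]
    = 12.345 · 0.9349 / 0.5167
    = 22.34 m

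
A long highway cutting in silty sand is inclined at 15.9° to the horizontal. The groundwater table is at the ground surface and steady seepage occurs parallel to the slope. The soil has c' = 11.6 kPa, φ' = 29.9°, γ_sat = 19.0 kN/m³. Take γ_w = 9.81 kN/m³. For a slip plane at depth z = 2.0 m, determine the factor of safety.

FS = 2.13

With seepage parallel to the slope and the water table at the surface, the effective normal stress on the slip plane uses the buoyant unit weight γ' = γ_sat − γ_w while the driving shear stress uses γ_sat:
FS = [c' + γ' z cos²β tanφ'] / [γ_sat z sinβ cosβ]
γ' = 19.0 − 9.81 = 9.19 kN/m³
Numerator = 11.6 + 9.19·2.0·cos²15.9°·tan29.9° = 11.6 + 9.19·2.0·0.9249·0.5750 = 21.376 kPa
Denominator = 19.0·2.0·sin15.9°·cos15.9° = 19.0·2.0·0.2740·0.9617 = 10.012 kPa
FS = 21.376 / 10.012 = 2.135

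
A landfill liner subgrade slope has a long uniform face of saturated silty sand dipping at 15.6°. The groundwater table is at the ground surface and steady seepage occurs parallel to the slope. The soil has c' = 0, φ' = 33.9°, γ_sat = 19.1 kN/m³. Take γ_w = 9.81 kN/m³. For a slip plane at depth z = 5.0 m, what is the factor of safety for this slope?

With seepage parallel to the slope and the water table at the surface, the effective normal stress on the slip plane uses the buoyant unit weight γ' = γ_sat − γ_w while the driving shear stress uses γ_sat:
FS = [c' + γ' z cos²β tanφ'] / [γ_sat z sinβ cosβ]
(For c' = 0 this reduces to FS = (γ'/γ_sat)·tanφ'/tanβ.)
γ' = 19.1 − 9.81 = 9.29 kN/m³
Numerator = 0.0 + 9.29·5.0·cos²15.6°·tan33.9° = 0.0 + 9.29·5.0·0.9277·0.6720 = 28.956 kPa
Denominator = 19.1·5.0·sin15.6°·cos15.6° = 19.1·5.0·0.2689·0.9632 = 24.736 kPa
FS = 28.956 / 24.736 = 1.171

FS = 1.17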